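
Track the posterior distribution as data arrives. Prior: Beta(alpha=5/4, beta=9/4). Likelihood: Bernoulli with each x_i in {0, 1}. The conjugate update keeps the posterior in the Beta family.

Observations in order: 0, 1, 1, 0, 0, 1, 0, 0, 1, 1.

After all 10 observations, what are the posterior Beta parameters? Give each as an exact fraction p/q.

alpha=25/4, beta=29/4

obs 1: x=0 → posterior Beta(5/4, 13/4)
obs 2: x=1 → posterior Beta(9/4, 13/4)
obs 3: x=1 → posterior Beta(13/4, 13/4)
obs 4: x=0 → posterior Beta(13/4, 17/4)
obs 5: x=0 → posterior Beta(13/4, 21/4)
obs 6: x=1 → posterior Beta(17/4, 21/4)
obs 7: x=0 → posterior Beta(17/4, 25/4)
obs 8: x=0 → posterior Beta(17/4, 29/4)
obs 9: x=1 → posterior Beta(21/4, 29/4)
obs 10: x=1 → posterior Beta(25/4, 29/4)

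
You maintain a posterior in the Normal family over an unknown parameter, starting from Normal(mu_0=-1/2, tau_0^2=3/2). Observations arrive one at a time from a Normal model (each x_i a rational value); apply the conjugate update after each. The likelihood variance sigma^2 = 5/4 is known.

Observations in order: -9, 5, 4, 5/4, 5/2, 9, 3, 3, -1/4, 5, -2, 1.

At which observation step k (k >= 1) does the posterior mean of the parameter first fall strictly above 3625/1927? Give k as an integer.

k = 7

obs 1: x=-9 → posterior Normal(-113/22, 15/22)
obs 2: x=5 → posterior Normal(-53/34, 15/34)
obs 3: x=4 → posterior Normal(-5/46, 15/46)
obs 4: x=5/4 → posterior Normal(5/29, 15/58)
obs 5: x=5/2 → posterior Normal(4/7, 3/14)
obs 6: x=9 → posterior Normal(74/41, 15/82)
obs 7: x=3 → posterior Normal(92/47, 15/94)
obs 8: x=3 → posterior Normal(110/53, 15/106)
obs 9: x=-1/4 → posterior Normal(217/118, 15/118)
obs 10: x=5 → posterior Normal(277/130, 3/26)
obs 11: x=-2 → posterior Normal(253/142, 15/142)
obs 12: x=1 → posterior Normal(265/154, 15/154)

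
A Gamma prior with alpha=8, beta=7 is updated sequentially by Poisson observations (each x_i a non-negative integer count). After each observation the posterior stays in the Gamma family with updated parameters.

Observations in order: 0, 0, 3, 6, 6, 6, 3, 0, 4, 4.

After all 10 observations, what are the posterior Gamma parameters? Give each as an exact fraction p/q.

obs 1: x=0 → posterior Gamma(8, 8)
obs 2: x=0 → posterior Gamma(8, 9)
obs 3: x=3 → posterior Gamma(11, 10)
obs 4: x=6 → posterior Gamma(17, 11)
obs 5: x=6 → posterior Gamma(23, 12)
obs 6: x=6 → posterior Gamma(29, 13)
obs 7: x=3 → posterior Gamma(32, 14)
obs 8: x=0 → posterior Gamma(32, 15)
obs 9: x=4 → posterior Gamma(36, 16)
obs 10: x=4 → posterior Gamma(40, 17)

alpha=40, beta=17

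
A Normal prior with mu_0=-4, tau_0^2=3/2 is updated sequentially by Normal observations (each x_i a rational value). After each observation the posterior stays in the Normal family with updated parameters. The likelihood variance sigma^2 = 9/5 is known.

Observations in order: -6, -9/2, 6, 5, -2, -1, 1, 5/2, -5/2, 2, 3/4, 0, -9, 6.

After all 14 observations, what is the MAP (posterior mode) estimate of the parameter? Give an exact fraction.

-131/304

obs 1: x=-6 → posterior Normal(-54/11, 9/11)
obs 2: x=-9/2 → posterior Normal(-153/32, 9/16)
obs 3: x=6 → posterior Normal(-31/14, 3/7)
obs 4: x=5 → posterior Normal(-43/52, 9/26)
obs 5: x=-2 → posterior Normal(-63/62, 9/31)
obs 6: x=-1 → posterior Normal(-73/72, 1/4)
obs 7: x=1 → posterior Normal(-63/82, 9/41)
obs 8: x=5/2 → posterior Normal(-19/46, 9/46)
obs 9: x=-5/2 → posterior Normal(-21/34, 3/17)
obs 10: x=2 → posterior Normal(-43/112, 9/56)
obs 11: x=3/4 → posterior Normal(-71/244, 9/61)
obs 12: x=0 → posterior Normal(-71/264, 3/22)
obs 13: x=-9 → posterior Normal(-251/284, 9/71)
obs 14: x=6 → posterior Normal(-131/304, 9/76)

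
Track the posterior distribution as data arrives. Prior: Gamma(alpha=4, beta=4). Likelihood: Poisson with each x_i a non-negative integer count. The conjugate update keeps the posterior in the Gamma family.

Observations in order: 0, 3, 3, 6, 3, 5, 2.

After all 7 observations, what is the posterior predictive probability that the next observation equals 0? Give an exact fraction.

obs 1: x=0 → posterior Gamma(4, 5)
obs 2: x=3 → posterior Gamma(7, 6)
obs 3: x=3 → posterior Gamma(10, 7)
obs 4: x=6 → posterior Gamma(16, 8)
obs 5: x=3 → posterior Gamma(19, 9)
obs 6: x=5 → posterior Gamma(24, 10)
obs 7: x=2 → posterior Gamma(26, 11)

1191817653772720942460132761/11447545997288281555215581184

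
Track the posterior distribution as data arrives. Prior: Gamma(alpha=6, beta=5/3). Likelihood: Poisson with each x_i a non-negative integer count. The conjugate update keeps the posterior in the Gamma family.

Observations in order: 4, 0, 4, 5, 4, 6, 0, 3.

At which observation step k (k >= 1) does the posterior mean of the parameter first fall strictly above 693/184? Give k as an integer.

obs 1: x=4 → posterior Gamma(10, 8/3)
obs 2: x=0 → posterior Gamma(10, 11/3)
obs 3: x=4 → posterior Gamma(14, 14/3)
obs 4: x=5 → posterior Gamma(19, 17/3)
obs 5: x=4 → posterior Gamma(23, 20/3)
obs 6: x=6 → posterior Gamma(29, 23/3)
obs 7: x=0 → posterior Gamma(29, 26/3)
obs 8: x=3 → posterior Gamma(32, 29/3)

k = 6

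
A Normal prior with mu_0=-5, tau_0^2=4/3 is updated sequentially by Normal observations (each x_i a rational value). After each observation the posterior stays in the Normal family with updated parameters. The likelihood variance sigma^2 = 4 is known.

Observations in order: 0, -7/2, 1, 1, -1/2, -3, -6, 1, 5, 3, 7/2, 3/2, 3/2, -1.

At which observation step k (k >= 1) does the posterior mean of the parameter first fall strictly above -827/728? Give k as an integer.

k = 11

obs 1: x=0 → posterior Normal(-15/4, 1)
obs 2: x=-7/2 → posterior Normal(-37/10, 4/5)
obs 3: x=1 → posterior Normal(-35/12, 2/3)
obs 4: x=1 → posterior Normal(-33/14, 4/7)
obs 5: x=-1/2 → posterior Normal(-17/8, 1/2)
obs 6: x=-3 → posterior Normal(-20/9, 4/9)
obs 7: x=-6 → posterior Normal(-13/5, 2/5)
obs 8: x=1 → posterior Normal(-25/11, 4/11)
obs 9: x=5 → posterior Normal(-5/3, 1/3)
obs 10: x=3 → posterior Normal(-17/13, 4/13)
obs 11: x=7/2 → posterior Normal(-27/28, 2/7)
obs 12: x=3/2 → posterior Normal(-4/5, 4/15)
obs 13: x=3/2 → posterior Normal(-21/32, 1/4)
obs 14: x=-1 → posterior Normal(-23/34, 4/17)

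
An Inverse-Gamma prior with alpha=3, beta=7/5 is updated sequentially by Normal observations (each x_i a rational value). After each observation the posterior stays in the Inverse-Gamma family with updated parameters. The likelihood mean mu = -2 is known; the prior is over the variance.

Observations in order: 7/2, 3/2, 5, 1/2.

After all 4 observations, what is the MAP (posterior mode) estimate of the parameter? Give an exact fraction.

2011/240

obs 1: x=7/2 → posterior Inverse-Gamma(7/2, 661/40)
obs 2: x=3/2 → posterior Inverse-Gamma(4, 453/20)
obs 3: x=5 → posterior Inverse-Gamma(9/2, 943/20)
obs 4: x=1/2 → posterior Inverse-Gamma(5, 2011/40)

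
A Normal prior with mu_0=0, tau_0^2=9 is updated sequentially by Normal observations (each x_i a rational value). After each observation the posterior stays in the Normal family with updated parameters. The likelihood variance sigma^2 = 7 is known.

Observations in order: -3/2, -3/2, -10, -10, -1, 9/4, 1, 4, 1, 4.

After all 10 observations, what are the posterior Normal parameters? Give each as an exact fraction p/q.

mu_0=-423/388, tau_0^2=63/97

obs 1: x=-3/2 → posterior Normal(-27/32, 63/16)
obs 2: x=-3/2 → posterior Normal(-27/25, 63/25)
obs 3: x=-10 → posterior Normal(-117/34, 63/34)
obs 4: x=-10 → posterior Normal(-207/43, 63/43)
obs 5: x=-1 → posterior Normal(-54/13, 63/52)
obs 6: x=9/4 → posterior Normal(-783/244, 63/61)
obs 7: x=1 → posterior Normal(-747/280, 9/10)
obs 8: x=4 → posterior Normal(-603/316, 63/79)
obs 9: x=1 → posterior Normal(-567/352, 63/88)
obs 10: x=4 → posterior Normal(-423/388, 63/97)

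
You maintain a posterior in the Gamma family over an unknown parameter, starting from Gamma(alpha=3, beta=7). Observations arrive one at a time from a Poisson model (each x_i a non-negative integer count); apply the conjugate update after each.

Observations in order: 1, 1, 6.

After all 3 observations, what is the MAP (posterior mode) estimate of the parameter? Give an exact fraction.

obs 1: x=1 → posterior Gamma(4, 8)
obs 2: x=1 → posterior Gamma(5, 9)
obs 3: x=6 → posterior Gamma(11, 10)

1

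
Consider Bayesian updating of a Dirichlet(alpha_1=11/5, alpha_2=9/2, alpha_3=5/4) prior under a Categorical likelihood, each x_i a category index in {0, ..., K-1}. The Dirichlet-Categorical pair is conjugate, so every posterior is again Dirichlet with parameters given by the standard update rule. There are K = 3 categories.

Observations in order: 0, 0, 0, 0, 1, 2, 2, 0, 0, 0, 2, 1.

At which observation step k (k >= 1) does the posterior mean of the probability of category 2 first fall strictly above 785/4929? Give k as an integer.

obs 1: x=0 → posterior Dirichlet(16/5, 9/2, 5/4)
obs 2: x=0 → posterior Dirichlet(21/5, 9/2, 5/4)
obs 3: x=0 → posterior Dirichlet(26/5, 9/2, 5/4)
obs 4: x=0 → posterior Dirichlet(31/5, 9/2, 5/4)
obs 5: x=1 → posterior Dirichlet(31/5, 11/2, 5/4)
obs 6: x=2 → posterior Dirichlet(31/5, 11/2, 9/4)
obs 7: x=2 → posterior Dirichlet(31/5, 11/2, 13/4)
obs 8: x=0 → posterior Dirichlet(36/5, 11/2, 13/4)
obs 9: x=0 → posterior Dirichlet(41/5, 11/2, 13/4)
obs 10: x=0 → posterior Dirichlet(46/5, 11/2, 13/4)
obs 11: x=2 → posterior Dirichlet(46/5, 11/2, 17/4)
obs 12: x=1 → posterior Dirichlet(46/5, 13/2, 17/4)

k = 6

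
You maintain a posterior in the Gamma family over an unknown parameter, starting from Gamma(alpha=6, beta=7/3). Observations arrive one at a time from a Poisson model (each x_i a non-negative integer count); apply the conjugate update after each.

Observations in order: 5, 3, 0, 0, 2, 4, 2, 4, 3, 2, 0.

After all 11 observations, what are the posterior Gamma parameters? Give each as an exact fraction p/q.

obs 1: x=5 → posterior Gamma(11, 10/3)
obs 2: x=3 → posterior Gamma(14, 13/3)
obs 3: x=0 → posterior Gamma(14, 16/3)
obs 4: x=0 → posterior Gamma(14, 19/3)
obs 5: x=2 → posterior Gamma(16, 22/3)
obs 6: x=4 → posterior Gamma(20, 25/3)
obs 7: x=2 → posterior Gamma(22, 28/3)
obs 8: x=4 → posterior Gamma(26, 31/3)
obs 9: x=3 → posterior Gamma(29, 34/3)
obs 10: x=2 → posterior Gamma(31, 37/3)
obs 11: x=0 → posterior Gamma(31, 40/3)

alpha=31, beta=40/3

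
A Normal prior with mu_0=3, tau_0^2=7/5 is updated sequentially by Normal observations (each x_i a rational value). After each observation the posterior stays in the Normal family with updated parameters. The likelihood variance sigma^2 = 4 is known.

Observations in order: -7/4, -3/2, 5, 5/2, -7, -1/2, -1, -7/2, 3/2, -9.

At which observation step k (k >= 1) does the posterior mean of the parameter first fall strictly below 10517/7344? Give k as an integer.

k = 2

obs 1: x=-7/4 → posterior Normal(191/108, 28/27)
obs 2: x=-3/2 → posterior Normal(149/136, 14/17)
obs 3: x=5 → posterior Normal(289/164, 28/41)
obs 4: x=5/2 → posterior Normal(359/192, 7/12)
obs 5: x=-7 → posterior Normal(163/220, 28/55)
obs 6: x=-1/2 → posterior Normal(149/248, 14/31)
obs 7: x=-1 → posterior Normal(121/276, 28/69)
obs 8: x=-7/2 → posterior Normal(23/304, 7/19)
obs 9: x=3/2 → posterior Normal(65/332, 28/83)
obs 10: x=-9 → posterior Normal(-187/360, 14/45)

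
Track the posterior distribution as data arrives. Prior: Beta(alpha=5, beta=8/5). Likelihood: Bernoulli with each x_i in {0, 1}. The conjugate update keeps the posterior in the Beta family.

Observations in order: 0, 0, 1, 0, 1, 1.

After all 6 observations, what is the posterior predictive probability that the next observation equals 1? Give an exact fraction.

obs 1: x=0 → posterior Beta(5, 13/5)
obs 2: x=0 → posterior Beta(5, 18/5)
obs 3: x=1 → posterior Beta(6, 18/5)
obs 4: x=0 → posterior Beta(6, 23/5)
obs 5: x=1 → posterior Beta(7, 23/5)
obs 6: x=1 → posterior Beta(8, 23/5)

40/63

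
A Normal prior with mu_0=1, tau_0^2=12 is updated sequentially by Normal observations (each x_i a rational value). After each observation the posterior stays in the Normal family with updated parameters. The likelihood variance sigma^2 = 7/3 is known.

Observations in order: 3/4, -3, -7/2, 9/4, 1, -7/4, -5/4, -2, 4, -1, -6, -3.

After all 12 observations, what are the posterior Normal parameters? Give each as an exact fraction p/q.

obs 1: x=3/4 → posterior Normal(34/43, 84/43)
obs 2: x=-3 → posterior Normal(-74/79, 84/79)
obs 3: x=-7/2 → posterior Normal(-40/23, 84/115)
obs 4: x=9/4 → posterior Normal(-119/151, 84/151)
obs 5: x=1 → posterior Normal(-83/187, 84/187)
obs 6: x=-7/4 → posterior Normal(-146/223, 84/223)
obs 7: x=-5/4 → posterior Normal(-191/259, 12/37)
obs 8: x=-2 → posterior Normal(-263/295, 84/295)
obs 9: x=4 → posterior Normal(-119/331, 84/331)
obs 10: x=-1 → posterior Normal(-155/367, 84/367)
obs 11: x=-6 → posterior Normal(-371/403, 84/403)
obs 12: x=-3 → posterior Normal(-479/439, 84/439)

mu_0=-479/439, tau_0^2=84/439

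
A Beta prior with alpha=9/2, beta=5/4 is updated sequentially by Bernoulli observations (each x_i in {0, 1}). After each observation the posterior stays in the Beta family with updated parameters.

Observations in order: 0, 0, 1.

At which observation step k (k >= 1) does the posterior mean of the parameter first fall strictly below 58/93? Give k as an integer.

k = 2

obs 1: x=0 → posterior Beta(9/2, 9/4)
obs 2: x=0 → posterior Beta(9/2, 13/4)
obs 3: x=1 → posterior Beta(11/2, 13/4)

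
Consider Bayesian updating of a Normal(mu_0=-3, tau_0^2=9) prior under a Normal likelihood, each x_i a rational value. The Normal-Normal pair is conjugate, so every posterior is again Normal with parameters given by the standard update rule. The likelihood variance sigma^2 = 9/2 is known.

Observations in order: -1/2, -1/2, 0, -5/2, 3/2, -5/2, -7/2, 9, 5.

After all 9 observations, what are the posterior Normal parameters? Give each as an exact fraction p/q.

mu_0=9/19, tau_0^2=9/19

obs 1: x=-1/2 → posterior Normal(-4/3, 3)
obs 2: x=-1/2 → posterior Normal(-1, 9/5)
obs 3: x=0 → posterior Normal(-5/7, 9/7)
obs 4: x=-5/2 → posterior Normal(-10/9, 1)
obs 5: x=3/2 → posterior Normal(-7/11, 9/11)
obs 6: x=-5/2 → posterior Normal(-12/13, 9/13)
obs 7: x=-7/2 → posterior Normal(-19/15, 3/5)
obs 8: x=9 → posterior Normal(-1/17, 9/17)
obs 9: x=5 → posterior Normal(9/19, 9/19)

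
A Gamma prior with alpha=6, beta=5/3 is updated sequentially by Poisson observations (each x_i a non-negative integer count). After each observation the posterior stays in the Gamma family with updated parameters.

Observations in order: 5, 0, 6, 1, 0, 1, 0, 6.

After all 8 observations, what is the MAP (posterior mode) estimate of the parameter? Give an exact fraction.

obs 1: x=5 → posterior Gamma(11, 8/3)
obs 2: x=0 → posterior Gamma(11, 11/3)
obs 3: x=6 → posterior Gamma(17, 14/3)
obs 4: x=1 → posterior Gamma(18, 17/3)
obs 5: x=0 → posterior Gamma(18, 20/3)
obs 6: x=1 → posterior Gamma(19, 23/3)
obs 7: x=0 → posterior Gamma(19, 26/3)
obs 8: x=6 → posterior Gamma(25, 29/3)

72/29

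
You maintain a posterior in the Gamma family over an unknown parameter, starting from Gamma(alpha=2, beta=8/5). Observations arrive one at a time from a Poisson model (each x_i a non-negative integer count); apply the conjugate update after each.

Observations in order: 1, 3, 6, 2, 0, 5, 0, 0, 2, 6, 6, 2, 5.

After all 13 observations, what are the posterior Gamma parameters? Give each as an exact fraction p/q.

obs 1: x=1 → posterior Gamma(3, 13/5)
obs 2: x=3 → posterior Gamma(6, 18/5)
obs 3: x=6 → posterior Gamma(12, 23/5)
obs 4: x=2 → posterior Gamma(14, 28/5)
obs 5: x=0 → posterior Gamma(14, 33/5)
obs 6: x=5 → posterior Gamma(19, 38/5)
obs 7: x=0 → posterior Gamma(19, 43/5)
obs 8: x=0 → posterior Gamma(19, 48/5)
obs 9: x=2 → posterior Gamma(21, 53/5)
obs 10: x=6 → posterior Gamma(27, 58/5)
obs 11: x=6 → posterior Gamma(33, 63/5)
obs 12: x=2 → posterior Gamma(35, 68/5)
obs 13: x=5 → posterior Gamma(40, 73/5)

alpha=40, beta=73/5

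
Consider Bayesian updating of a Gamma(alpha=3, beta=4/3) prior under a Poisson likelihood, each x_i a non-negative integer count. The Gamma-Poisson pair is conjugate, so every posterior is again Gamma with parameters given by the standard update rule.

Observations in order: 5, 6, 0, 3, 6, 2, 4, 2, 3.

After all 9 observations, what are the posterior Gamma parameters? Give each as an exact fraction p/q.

obs 1: x=5 → posterior Gamma(8, 7/3)
obs 2: x=6 → posterior Gamma(14, 10/3)
obs 3: x=0 → posterior Gamma(14, 13/3)
obs 4: x=3 → posterior Gamma(17, 16/3)
obs 5: x=6 → posterior Gamma(23, 19/3)
obs 6: x=2 → posterior Gamma(25, 22/3)
obs 7: x=4 → posterior Gamma(29, 25/3)
obs 8: x=2 → posterior Gamma(31, 28/3)
obs 9: x=3 → posterior Gamma(34, 31/3)

alpha=34, beta=31/3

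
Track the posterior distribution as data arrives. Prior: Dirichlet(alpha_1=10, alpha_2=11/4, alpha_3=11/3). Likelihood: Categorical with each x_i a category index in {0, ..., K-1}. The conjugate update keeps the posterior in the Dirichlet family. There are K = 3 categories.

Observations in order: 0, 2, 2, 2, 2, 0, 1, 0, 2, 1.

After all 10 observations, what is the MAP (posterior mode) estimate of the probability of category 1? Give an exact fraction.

45/281

obs 1: x=0 → posterior Dirichlet(11, 11/4, 11/3)
obs 2: x=2 → posterior Dirichlet(11, 11/4, 14/3)
obs 3: x=2 → posterior Dirichlet(11, 11/4, 17/3)
obs 4: x=2 → posterior Dirichlet(11, 11/4, 20/3)
obs 5: x=2 → posterior Dirichlet(11, 11/4, 23/3)
obs 6: x=0 → posterior Dirichlet(12, 11/4, 23/3)
obs 7: x=1 → posterior Dirichlet(12, 15/4, 23/3)
obs 8: x=0 → posterior Dirichlet(13, 15/4, 23/3)
obs 9: x=2 → posterior Dirichlet(13, 15/4, 26/3)
obs 10: x=1 → posterior Dirichlet(13, 19/4, 26/3)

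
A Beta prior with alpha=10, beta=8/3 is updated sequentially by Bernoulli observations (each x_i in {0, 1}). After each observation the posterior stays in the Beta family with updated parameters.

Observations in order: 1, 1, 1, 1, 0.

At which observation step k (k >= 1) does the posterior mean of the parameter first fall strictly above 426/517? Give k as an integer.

k = 3

obs 1: x=1 → posterior Beta(11, 8/3)
obs 2: x=1 → posterior Beta(12, 8/3)
obs 3: x=1 → posterior Beta(13, 8/3)
obs 4: x=1 → posterior Beta(14, 8/3)
obs 5: x=0 → posterior Beta(14, 11/3)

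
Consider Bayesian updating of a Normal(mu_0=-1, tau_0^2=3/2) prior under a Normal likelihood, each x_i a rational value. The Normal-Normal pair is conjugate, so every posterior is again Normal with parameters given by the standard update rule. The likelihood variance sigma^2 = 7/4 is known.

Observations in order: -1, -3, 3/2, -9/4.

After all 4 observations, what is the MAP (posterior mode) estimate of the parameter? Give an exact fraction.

obs 1: x=-1 → posterior Normal(-1, 21/26)
obs 2: x=-3 → posterior Normal(-31/19, 21/38)
obs 3: x=3/2 → posterior Normal(-22/25, 21/50)
obs 4: x=-9/4 → posterior Normal(-71/62, 21/62)

-71/62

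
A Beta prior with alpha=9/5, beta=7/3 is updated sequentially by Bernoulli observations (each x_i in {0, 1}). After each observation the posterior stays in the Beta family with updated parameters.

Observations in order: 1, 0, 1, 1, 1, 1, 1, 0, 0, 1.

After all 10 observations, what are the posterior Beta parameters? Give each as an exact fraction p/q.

obs 1: x=1 → posterior Beta(14/5, 7/3)
obs 2: x=0 → posterior Beta(14/5, 10/3)
obs 3: x=1 → posterior Beta(19/5, 10/3)
obs 4: x=1 → posterior Beta(24/5, 10/3)
obs 5: x=1 → posterior Beta(29/5, 10/3)
obs 6: x=1 → posterior Beta(34/5, 10/3)
obs 7: x=1 → posterior Beta(39/5, 10/3)
obs 8: x=0 → posterior Beta(39/5, 13/3)
obs 9: x=0 → posterior Beta(39/5, 16/3)
obs 10: x=1 → posterior Beta(44/5, 16/3)

alpha=44/5, beta=16/3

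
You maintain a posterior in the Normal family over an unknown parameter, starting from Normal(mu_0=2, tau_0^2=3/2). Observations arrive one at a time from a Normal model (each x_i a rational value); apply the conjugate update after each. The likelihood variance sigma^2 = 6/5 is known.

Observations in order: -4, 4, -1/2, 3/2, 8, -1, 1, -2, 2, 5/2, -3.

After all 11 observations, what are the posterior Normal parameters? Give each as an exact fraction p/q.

obs 1: x=-4 → posterior Normal(-4/3, 2/3)
obs 2: x=4 → posterior Normal(4/7, 3/7)
obs 3: x=-1/2 → posterior Normal(11/38, 6/19)
obs 4: x=3/2 → posterior Normal(13/24, 1/4)
obs 5: x=8 → posterior Normal(53/29, 6/29)
obs 6: x=-1 → posterior Normal(24/17, 3/17)
obs 7: x=1 → posterior Normal(53/39, 2/13)
obs 8: x=-2 → posterior Normal(43/44, 3/22)
obs 9: x=2 → posterior Normal(53/49, 6/49)
obs 10: x=5/2 → posterior Normal(131/108, 1/9)
obs 11: x=-3 → posterior Normal(101/118, 6/59)

mu_0=101/118, tau_0^2=6/59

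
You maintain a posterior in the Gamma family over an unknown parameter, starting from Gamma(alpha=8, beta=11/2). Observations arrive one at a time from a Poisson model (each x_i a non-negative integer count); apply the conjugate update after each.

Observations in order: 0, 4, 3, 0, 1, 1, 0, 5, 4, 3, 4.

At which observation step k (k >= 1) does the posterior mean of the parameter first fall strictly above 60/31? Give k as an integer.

obs 1: x=0 → posterior Gamma(8, 13/2)
obs 2: x=4 → posterior Gamma(12, 15/2)
obs 3: x=3 → posterior Gamma(15, 17/2)
obs 4: x=0 → posterior Gamma(15, 19/2)
obs 5: x=1 → posterior Gamma(16, 21/2)
obs 6: x=1 → posterior Gamma(17, 23/2)
obs 7: x=0 → posterior Gamma(17, 25/2)
obs 8: x=5 → posterior Gamma(22, 27/2)
obs 9: x=4 → posterior Gamma(26, 29/2)
obs 10: x=3 → posterior Gamma(29, 31/2)
obs 11: x=4 → posterior Gamma(33, 33/2)

k = 11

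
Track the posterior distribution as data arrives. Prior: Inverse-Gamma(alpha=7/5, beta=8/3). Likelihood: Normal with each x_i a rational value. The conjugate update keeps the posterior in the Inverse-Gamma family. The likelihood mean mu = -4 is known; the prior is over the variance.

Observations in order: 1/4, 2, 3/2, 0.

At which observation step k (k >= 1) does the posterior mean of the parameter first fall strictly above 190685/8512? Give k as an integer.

k = 3

obs 1: x=1/4 → posterior Inverse-Gamma(19/10, 1123/96)
obs 2: x=2 → posterior Inverse-Gamma(12/5, 2851/96)
obs 3: x=3/2 → posterior Inverse-Gamma(29/10, 4303/96)
obs 4: x=0 → posterior Inverse-Gamma(17/5, 5071/96)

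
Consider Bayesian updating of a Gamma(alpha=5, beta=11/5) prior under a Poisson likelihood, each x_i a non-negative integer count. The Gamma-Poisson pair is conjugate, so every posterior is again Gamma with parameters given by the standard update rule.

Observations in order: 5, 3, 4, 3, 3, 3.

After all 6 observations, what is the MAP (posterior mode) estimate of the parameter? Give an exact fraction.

obs 1: x=5 → posterior Gamma(10, 16/5)
obs 2: x=3 → posterior Gamma(13, 21/5)
obs 3: x=4 → posterior Gamma(17, 26/5)
obs 4: x=3 → posterior Gamma(20, 31/5)
obs 5: x=3 → posterior Gamma(23, 36/5)
obs 6: x=3 → posterior Gamma(26, 41/5)

125/41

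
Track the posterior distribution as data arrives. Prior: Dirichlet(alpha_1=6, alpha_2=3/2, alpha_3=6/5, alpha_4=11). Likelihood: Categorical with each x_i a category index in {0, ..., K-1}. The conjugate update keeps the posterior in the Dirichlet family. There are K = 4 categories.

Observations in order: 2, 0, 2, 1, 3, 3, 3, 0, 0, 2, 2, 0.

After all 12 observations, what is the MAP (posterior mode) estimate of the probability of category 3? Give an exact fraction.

obs 1: x=2 → posterior Dirichlet(6, 3/2, 11/5, 11)
obs 2: x=0 → posterior Dirichlet(7, 3/2, 11/5, 11)
obs 3: x=2 → posterior Dirichlet(7, 3/2, 16/5, 11)
obs 4: x=1 → posterior Dirichlet(7, 5/2, 16/5, 11)
obs 5: x=3 → posterior Dirichlet(7, 5/2, 16/5, 12)
obs 6: x=3 → posterior Dirichlet(7, 5/2, 16/5, 13)
obs 7: x=3 → posterior Dirichlet(7, 5/2, 16/5, 14)
obs 8: x=0 → posterior Dirichlet(8, 5/2, 16/5, 14)
obs 9: x=0 → posterior Dirichlet(9, 5/2, 16/5, 14)
obs 10: x=2 → posterior Dirichlet(9, 5/2, 21/5, 14)
obs 11: x=2 → posterior Dirichlet(9, 5/2, 26/5, 14)
obs 12: x=0 → posterior Dirichlet(10, 5/2, 26/5, 14)

130/277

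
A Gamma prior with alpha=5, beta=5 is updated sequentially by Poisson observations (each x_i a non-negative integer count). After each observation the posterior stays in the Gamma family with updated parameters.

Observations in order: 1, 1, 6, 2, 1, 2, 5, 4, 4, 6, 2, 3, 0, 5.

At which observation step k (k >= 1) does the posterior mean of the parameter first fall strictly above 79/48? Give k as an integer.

k = 4

obs 1: x=1 → posterior Gamma(6, 6)
obs 2: x=1 → posterior Gamma(7, 7)
obs 3: x=6 → posterior Gamma(13, 8)
obs 4: x=2 → posterior Gamma(15, 9)
obs 5: x=1 → posterior Gamma(16, 10)
obs 6: x=2 → posterior Gamma(18, 11)
obs 7: x=5 → posterior Gamma(23, 12)
obs 8: x=4 → posterior Gamma(27, 13)
obs 9: x=4 → posterior Gamma(31, 14)
obs 10: x=6 → posterior Gamma(37, 15)
obs 11: x=2 → posterior Gamma(39, 16)
obs 12: x=3 → posterior Gamma(42, 17)
obs 13: x=0 → posterior Gamma(42, 18)
obs 14: x=5 → posterior Gamma(47, 19)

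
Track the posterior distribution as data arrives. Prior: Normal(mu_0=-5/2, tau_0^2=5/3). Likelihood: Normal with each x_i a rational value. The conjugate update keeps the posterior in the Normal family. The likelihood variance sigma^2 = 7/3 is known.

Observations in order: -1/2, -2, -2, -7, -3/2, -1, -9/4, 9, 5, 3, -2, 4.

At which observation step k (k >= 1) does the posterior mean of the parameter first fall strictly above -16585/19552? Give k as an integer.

k = 9

obs 1: x=-1/2 → posterior Normal(-5/3, 35/36)
obs 2: x=-2 → posterior Normal(-30/17, 35/51)
obs 3: x=-2 → posterior Normal(-20/11, 35/66)
obs 4: x=-7 → posterior Normal(-25/9, 35/81)
obs 5: x=-3/2 → posterior Normal(-165/64, 35/96)
obs 6: x=-1 → posterior Normal(-175/74, 35/111)
obs 7: x=-9/4 → posterior Normal(-395/168, 5/18)
obs 8: x=9 → posterior Normal(-215/188, 35/141)
obs 9: x=5 → posterior Normal(-115/208, 35/156)
obs 10: x=3 → posterior Normal(-55/228, 35/171)
obs 11: x=-2 → posterior Normal(-95/248, 35/186)
obs 12: x=4 → posterior Normal(-15/268, 35/201)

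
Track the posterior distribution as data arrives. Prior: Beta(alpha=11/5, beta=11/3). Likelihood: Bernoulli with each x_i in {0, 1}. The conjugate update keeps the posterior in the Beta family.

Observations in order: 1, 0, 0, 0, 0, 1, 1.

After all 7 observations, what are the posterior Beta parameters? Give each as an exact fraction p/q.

alpha=26/5, beta=23/3

obs 1: x=1 → posterior Beta(16/5, 11/3)
obs 2: x=0 → posterior Beta(16/5, 14/3)
obs 3: x=0 → posterior Beta(16/5, 17/3)
obs 4: x=0 → posterior Beta(16/5, 20/3)
obs 5: x=0 → posterior Beta(16/5, 23/3)
obs 6: x=1 → posterior Beta(21/5, 23/3)
obs 7: x=1 → posterior Beta(26/5, 23/3)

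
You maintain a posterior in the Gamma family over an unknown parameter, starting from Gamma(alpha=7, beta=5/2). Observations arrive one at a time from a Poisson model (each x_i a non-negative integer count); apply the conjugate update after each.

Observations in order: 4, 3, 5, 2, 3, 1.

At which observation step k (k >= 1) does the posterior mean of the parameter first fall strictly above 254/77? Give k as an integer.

k = 3

obs 1: x=4 → posterior Gamma(11, 7/2)
obs 2: x=3 → posterior Gamma(14, 9/2)
obs 3: x=5 → posterior Gamma(19, 11/2)
obs 4: x=2 → posterior Gamma(21, 13/2)
obs 5: x=3 → posterior Gamma(24, 15/2)
obs 6: x=1 → posterior Gamma(25, 17/2)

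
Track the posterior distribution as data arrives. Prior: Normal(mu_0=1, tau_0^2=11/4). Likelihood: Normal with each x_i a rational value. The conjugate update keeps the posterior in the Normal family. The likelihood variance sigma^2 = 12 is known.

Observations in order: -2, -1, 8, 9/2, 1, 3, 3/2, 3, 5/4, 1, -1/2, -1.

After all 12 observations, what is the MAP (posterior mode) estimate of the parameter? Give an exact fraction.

obs 1: x=-2 → posterior Normal(26/59, 132/59)
obs 2: x=-1 → posterior Normal(3/14, 66/35)
obs 3: x=8 → posterior Normal(103/81, 44/27)
obs 4: x=9/2 → posterior Normal(305/184, 33/23)
obs 5: x=1 → posterior Normal(327/206, 132/103)
obs 6: x=3 → posterior Normal(131/76, 22/19)
obs 7: x=3/2 → posterior Normal(213/125, 132/125)
obs 8: x=3 → posterior Normal(123/68, 33/34)
obs 9: x=5/4 → posterior Normal(1039/588, 44/49)
obs 10: x=1 → posterior Normal(1083/632, 66/79)
obs 11: x=-1/2 → posterior Normal(1061/676, 132/169)
obs 12: x=-1 → posterior Normal(113/80, 11/15)

113/80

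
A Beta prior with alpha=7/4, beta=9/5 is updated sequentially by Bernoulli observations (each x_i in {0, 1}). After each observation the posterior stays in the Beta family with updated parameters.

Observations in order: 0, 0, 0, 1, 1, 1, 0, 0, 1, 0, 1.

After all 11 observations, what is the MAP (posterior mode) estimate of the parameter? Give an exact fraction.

115/251

obs 1: x=0 → posterior Beta(7/4, 14/5)
obs 2: x=0 → posterior Beta(7/4, 19/5)
obs 3: x=0 → posterior Beta(7/4, 24/5)
obs 4: x=1 → posterior Beta(11/4, 24/5)
obs 5: x=1 → posterior Beta(15/4, 24/5)
obs 6: x=1 → posterior Beta(19/4, 24/5)
obs 7: x=0 → posterior Beta(19/4, 29/5)
obs 8: x=0 → posterior Beta(19/4, 34/5)
obs 9: x=1 → posterior Beta(23/4, 34/5)
obs 10: x=0 → posterior Beta(23/4, 39/5)
obs 11: x=1 → posterior Beta(27/4, 39/5)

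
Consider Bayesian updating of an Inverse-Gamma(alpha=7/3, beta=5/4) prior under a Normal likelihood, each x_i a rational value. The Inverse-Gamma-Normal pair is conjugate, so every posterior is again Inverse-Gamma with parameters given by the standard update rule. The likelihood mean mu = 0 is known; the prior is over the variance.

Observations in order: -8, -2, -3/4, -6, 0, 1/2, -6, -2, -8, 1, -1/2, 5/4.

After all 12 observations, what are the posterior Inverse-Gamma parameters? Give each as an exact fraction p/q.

alpha=25/3, beta=1713/16

obs 1: x=-8 → posterior Inverse-Gamma(17/6, 133/4)
obs 2: x=-2 → posterior Inverse-Gamma(10/3, 141/4)
obs 3: x=-3/4 → posterior Inverse-Gamma(23/6, 1137/32)
obs 4: x=-6 → posterior Inverse-Gamma(13/3, 1713/32)
obs 5: x=0 → posterior Inverse-Gamma(29/6, 1713/32)
obs 6: x=1/2 → posterior Inverse-Gamma(16/3, 1717/32)
obs 7: x=-6 → posterior Inverse-Gamma(35/6, 2293/32)
obs 8: x=-2 → posterior Inverse-Gamma(19/3, 2357/32)
obs 9: x=-8 → posterior Inverse-Gamma(41/6, 3381/32)
obs 10: x=1 → posterior Inverse-Gamma(22/3, 3397/32)
obs 11: x=-1/2 → posterior Inverse-Gamma(47/6, 3401/32)
obs 12: x=5/4 → posterior Inverse-Gamma(25/3, 1713/16)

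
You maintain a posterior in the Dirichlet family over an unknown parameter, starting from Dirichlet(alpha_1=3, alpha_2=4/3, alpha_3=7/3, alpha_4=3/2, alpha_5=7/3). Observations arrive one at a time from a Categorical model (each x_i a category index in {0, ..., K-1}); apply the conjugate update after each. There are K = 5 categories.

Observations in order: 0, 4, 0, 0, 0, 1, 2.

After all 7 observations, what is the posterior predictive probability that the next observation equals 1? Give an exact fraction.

obs 1: x=0 → posterior Dirichlet(4, 4/3, 7/3, 3/2, 7/3)
obs 2: x=4 → posterior Dirichlet(4, 4/3, 7/3, 3/2, 10/3)
obs 3: x=0 → posterior Dirichlet(5, 4/3, 7/3, 3/2, 10/3)
obs 4: x=0 → posterior Dirichlet(6, 4/3, 7/3, 3/2, 10/3)
obs 5: x=0 → posterior Dirichlet(7, 4/3, 7/3, 3/2, 10/3)
obs 6: x=1 → posterior Dirichlet(7, 7/3, 7/3, 3/2, 10/3)
obs 7: x=2 → posterior Dirichlet(7, 7/3, 10/3, 3/2, 10/3)

2/15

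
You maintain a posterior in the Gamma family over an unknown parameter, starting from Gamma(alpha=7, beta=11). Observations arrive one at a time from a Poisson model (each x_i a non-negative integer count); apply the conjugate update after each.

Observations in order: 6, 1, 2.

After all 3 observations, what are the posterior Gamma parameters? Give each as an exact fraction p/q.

obs 1: x=6 → posterior Gamma(13, 12)
obs 2: x=1 → posterior Gamma(14, 13)
obs 3: x=2 → posterior Gamma(16, 14)

alpha=16, beta=14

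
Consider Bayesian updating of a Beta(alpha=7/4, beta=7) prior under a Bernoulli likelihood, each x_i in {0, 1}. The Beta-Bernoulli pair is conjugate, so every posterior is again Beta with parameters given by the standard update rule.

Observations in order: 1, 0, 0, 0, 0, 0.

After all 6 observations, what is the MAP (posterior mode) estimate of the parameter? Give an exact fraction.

obs 1: x=1 → posterior Beta(11/4, 7)
obs 2: x=0 → posterior Beta(11/4, 8)
obs 3: x=0 → posterior Beta(11/4, 9)
obs 4: x=0 → posterior Beta(11/4, 10)
obs 5: x=0 → posterior Beta(11/4, 11)
obs 6: x=0 → posterior Beta(11/4, 12)

7/51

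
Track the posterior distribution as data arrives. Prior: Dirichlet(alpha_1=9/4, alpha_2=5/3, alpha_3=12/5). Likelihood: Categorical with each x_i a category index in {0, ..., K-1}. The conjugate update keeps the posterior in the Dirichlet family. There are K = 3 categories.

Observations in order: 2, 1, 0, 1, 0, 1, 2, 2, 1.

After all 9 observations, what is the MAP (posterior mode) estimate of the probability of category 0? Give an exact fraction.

195/739

obs 1: x=2 → posterior Dirichlet(9/4, 5/3, 17/5)
obs 2: x=1 → posterior Dirichlet(9/4, 8/3, 17/5)
obs 3: x=0 → posterior Dirichlet(13/4, 8/3, 17/5)
obs 4: x=1 → posterior Dirichlet(13/4, 11/3, 17/5)
obs 5: x=0 → posterior Dirichlet(17/4, 11/3, 17/5)
obs 6: x=1 → posterior Dirichlet(17/4, 14/3, 17/5)
obs 7: x=2 → posterior Dirichlet(17/4, 14/3, 22/5)
obs 8: x=2 → posterior Dirichlet(17/4, 14/3, 27/5)
obs 9: x=1 → posterior Dirichlet(17/4, 17/3, 27/5)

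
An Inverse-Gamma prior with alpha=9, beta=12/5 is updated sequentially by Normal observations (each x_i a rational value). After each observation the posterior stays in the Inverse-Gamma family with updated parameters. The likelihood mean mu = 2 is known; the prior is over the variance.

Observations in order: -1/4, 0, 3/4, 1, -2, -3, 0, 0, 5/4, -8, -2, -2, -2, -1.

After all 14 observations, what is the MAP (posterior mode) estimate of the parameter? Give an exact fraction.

17839/2720

obs 1: x=-1/4 → posterior Inverse-Gamma(19/2, 789/160)
obs 2: x=0 → posterior Inverse-Gamma(10, 1109/160)
obs 3: x=3/4 → posterior Inverse-Gamma(21/2, 617/80)
obs 4: x=1 → posterior Inverse-Gamma(11, 657/80)
obs 5: x=-2 → posterior Inverse-Gamma(23/2, 1297/80)
obs 6: x=-3 → posterior Inverse-Gamma(12, 2297/80)
obs 7: x=0 → posterior Inverse-Gamma(25/2, 2457/80)
obs 8: x=0 → posterior Inverse-Gamma(13, 2617/80)
obs 9: x=5/4 → posterior Inverse-Gamma(27/2, 5279/160)
obs 10: x=-8 → posterior Inverse-Gamma(14, 13279/160)
obs 11: x=-2 → posterior Inverse-Gamma(29/2, 14559/160)
obs 12: x=-2 → posterior Inverse-Gamma(15, 15839/160)
obs 13: x=-2 → posterior Inverse-Gamma(31/2, 17119/160)
obs 14: x=-1 → posterior Inverse-Gamma(16, 17839/160)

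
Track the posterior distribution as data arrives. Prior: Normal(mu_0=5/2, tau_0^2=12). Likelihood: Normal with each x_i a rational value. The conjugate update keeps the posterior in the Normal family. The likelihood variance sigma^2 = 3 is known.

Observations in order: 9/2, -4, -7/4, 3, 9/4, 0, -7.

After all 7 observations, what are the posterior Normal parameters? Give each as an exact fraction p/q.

obs 1: x=9/2 → posterior Normal(41/10, 12/5)
obs 2: x=-4 → posterior Normal(1/2, 4/3)
obs 3: x=-7/4 → posterior Normal(-5/26, 12/13)
obs 4: x=3 → posterior Normal(19/34, 12/17)
obs 5: x=9/4 → posterior Normal(37/42, 4/7)
obs 6: x=0 → posterior Normal(37/50, 12/25)
obs 7: x=-7 → posterior Normal(-19/58, 12/29)

mu_0=-19/58, tau_0^2=12/29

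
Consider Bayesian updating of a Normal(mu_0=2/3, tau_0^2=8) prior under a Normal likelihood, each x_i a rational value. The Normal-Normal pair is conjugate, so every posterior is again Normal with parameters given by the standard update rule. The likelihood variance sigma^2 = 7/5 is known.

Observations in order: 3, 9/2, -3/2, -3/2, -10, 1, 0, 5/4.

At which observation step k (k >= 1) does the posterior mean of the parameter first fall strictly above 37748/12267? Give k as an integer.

k = 2

obs 1: x=3 → posterior Normal(374/141, 56/47)
obs 2: x=9/2 → posterior Normal(914/261, 56/87)
obs 3: x=-3/2 → posterior Normal(734/381, 56/127)
obs 4: x=-3/2 → posterior Normal(554/501, 56/167)
obs 5: x=-10 → posterior Normal(-646/621, 56/207)
obs 6: x=1 → posterior Normal(-526/741, 56/247)
obs 7: x=0 → posterior Normal(-526/861, 8/41)
obs 8: x=5/4 → posterior Normal(-376/981, 56/327)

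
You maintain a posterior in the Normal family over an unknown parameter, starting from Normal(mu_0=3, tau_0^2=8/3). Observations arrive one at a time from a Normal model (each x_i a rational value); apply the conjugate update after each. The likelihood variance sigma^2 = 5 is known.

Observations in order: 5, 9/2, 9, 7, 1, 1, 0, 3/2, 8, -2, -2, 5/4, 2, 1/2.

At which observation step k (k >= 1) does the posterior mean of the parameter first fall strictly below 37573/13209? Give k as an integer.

k = 13

obs 1: x=5 → posterior Normal(85/23, 40/23)
obs 2: x=9/2 → posterior Normal(121/31, 40/31)
obs 3: x=9 → posterior Normal(193/39, 40/39)
obs 4: x=7 → posterior Normal(249/47, 40/47)
obs 5: x=1 → posterior Normal(257/55, 8/11)
obs 6: x=1 → posterior Normal(265/63, 40/63)
obs 7: x=0 → posterior Normal(265/71, 40/71)
obs 8: x=3/2 → posterior Normal(277/79, 40/79)
obs 9: x=8 → posterior Normal(341/87, 40/87)
obs 10: x=-2 → posterior Normal(65/19, 8/19)
obs 11: x=-2 → posterior Normal(3, 40/103)
obs 12: x=5/4 → posterior Normal(319/111, 40/111)
obs 13: x=2 → posterior Normal(335/119, 40/119)
obs 14: x=1/2 → posterior Normal(339/127, 40/127)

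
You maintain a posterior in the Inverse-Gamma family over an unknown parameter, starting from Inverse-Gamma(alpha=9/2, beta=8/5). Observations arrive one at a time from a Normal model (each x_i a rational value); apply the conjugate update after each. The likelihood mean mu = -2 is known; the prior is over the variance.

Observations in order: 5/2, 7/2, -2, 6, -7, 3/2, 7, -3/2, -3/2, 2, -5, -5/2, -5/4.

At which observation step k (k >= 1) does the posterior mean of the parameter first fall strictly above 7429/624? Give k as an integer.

k = 6

obs 1: x=5/2 → posterior Inverse-Gamma(5, 469/40)
obs 2: x=7/2 → posterior Inverse-Gamma(11/2, 537/20)
obs 3: x=-2 → posterior Inverse-Gamma(6, 537/20)
obs 4: x=6 → posterior Inverse-Gamma(13/2, 1177/20)
obs 5: x=-7 → posterior Inverse-Gamma(7, 1427/20)
obs 6: x=3/2 → posterior Inverse-Gamma(15/2, 3099/40)
obs 7: x=7 → posterior Inverse-Gamma(8, 4719/40)
obs 8: x=-3/2 → posterior Inverse-Gamma(17/2, 1181/10)
obs 9: x=-3/2 → posterior Inverse-Gamma(9, 4729/40)
obs 10: x=2 → posterior Inverse-Gamma(19/2, 5049/40)
obs 11: x=-5 → posterior Inverse-Gamma(10, 5229/40)
obs 12: x=-5/2 → posterior Inverse-Gamma(21/2, 2617/20)
obs 13: x=-5/4 → posterior Inverse-Gamma(11, 20981/160)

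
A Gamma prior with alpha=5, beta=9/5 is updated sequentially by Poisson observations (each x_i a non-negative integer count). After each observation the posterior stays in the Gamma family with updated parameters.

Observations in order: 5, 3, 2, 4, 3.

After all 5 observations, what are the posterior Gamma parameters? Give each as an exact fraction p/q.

alpha=22, beta=34/5

obs 1: x=5 → posterior Gamma(10, 14/5)
obs 2: x=3 → posterior Gamma(13, 19/5)
obs 3: x=2 → posterior Gamma(15, 24/5)
obs 4: x=4 → posterior Gamma(19, 29/5)
obs 5: x=3 → posterior Gamma(22, 34/5)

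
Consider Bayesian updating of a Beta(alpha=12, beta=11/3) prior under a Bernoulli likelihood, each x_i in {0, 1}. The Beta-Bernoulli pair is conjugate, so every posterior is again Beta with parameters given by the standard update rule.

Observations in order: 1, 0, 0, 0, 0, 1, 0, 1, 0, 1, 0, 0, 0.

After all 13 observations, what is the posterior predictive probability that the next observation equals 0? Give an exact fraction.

obs 1: x=1 → posterior Beta(13, 11/3)
obs 2: x=0 → posterior Beta(13, 14/3)
obs 3: x=0 → posterior Beta(13, 17/3)
obs 4: x=0 → posterior Beta(13, 20/3)
obs 5: x=0 → posterior Beta(13, 23/3)
obs 6: x=1 → posterior Beta(14, 23/3)
obs 7: x=0 → posterior Beta(14, 26/3)
obs 8: x=1 → posterior Beta(15, 26/3)
obs 9: x=0 → posterior Beta(15, 29/3)
obs 10: x=1 → posterior Beta(16, 29/3)
obs 11: x=0 → posterior Beta(16, 32/3)
obs 12: x=0 → posterior Beta(16, 35/3)
obs 13: x=0 → posterior Beta(16, 38/3)

19/43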